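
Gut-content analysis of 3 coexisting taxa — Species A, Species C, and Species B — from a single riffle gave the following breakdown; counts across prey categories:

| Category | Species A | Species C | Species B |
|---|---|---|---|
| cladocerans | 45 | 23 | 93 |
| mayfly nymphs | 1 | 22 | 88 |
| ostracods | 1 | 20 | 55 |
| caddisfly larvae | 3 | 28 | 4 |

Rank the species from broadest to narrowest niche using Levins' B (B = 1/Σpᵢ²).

Species C > Species B > Species A

Proportions for Species A (n=50): 45/50=0.9000, 1/50=0.0200, 1/50=0.0200, 3/50=0.0600
Proportions for Species C (n=93): 23/93=0.2473, 22/93=0.2366, 20/93=0.2151, 28/93=0.3011
Proportions for Species B (n=240): 93/240=0.3875, 88/240=0.3667, 55/240=0.2292, 4/240=0.0167
Σp_Aᵢ² = 0.9000² + 0.0200² + 0.0200² + 0.0600² = 0.810000 + 0.000400 + 0.000400 + 0.003600 = 0.814400
B_A = 1 / 0.814400 = 1.2279
Σp_Cᵢ² = 0.2473² + 0.2366² + 0.2151² + 0.3011² = 0.061157 + 0.055980 + 0.046268 + 0.090661 = 0.254066
B_C = 1 / 0.254066 = 3.9360
Σp_Bᵢ² = 0.3875² + 0.3667² + 0.2292² + 0.0167² = 0.150156 + 0.134469 + 0.052533 + 0.000279 = 0.337437
B_B = 1 / 0.337437 = 2.9635
Ranking by B (broadest → narrowest): Species C (3.94) > Species B (2.96) > Species A (1.23)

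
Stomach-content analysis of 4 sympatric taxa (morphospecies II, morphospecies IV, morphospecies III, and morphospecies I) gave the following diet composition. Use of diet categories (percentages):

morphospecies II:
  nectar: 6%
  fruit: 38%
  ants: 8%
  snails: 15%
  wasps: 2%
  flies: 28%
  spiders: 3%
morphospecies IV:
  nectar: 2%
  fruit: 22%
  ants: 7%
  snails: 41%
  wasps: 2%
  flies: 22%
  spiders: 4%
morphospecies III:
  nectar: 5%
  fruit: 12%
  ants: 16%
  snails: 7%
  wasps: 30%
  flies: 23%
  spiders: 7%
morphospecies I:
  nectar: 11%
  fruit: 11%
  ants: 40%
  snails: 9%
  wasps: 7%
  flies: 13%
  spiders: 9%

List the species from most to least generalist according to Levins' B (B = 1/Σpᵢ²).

morphospecies III > morphospecies I > morphospecies II > morphospecies IV

Convert percentages to proportions (divide by 100).
Σp_IIᵢ² = 0.06² + 0.38² + 0.08² + 0.15² + 0.02² + 0.28² + 0.03² = 0.0036 + 0.1444 + 0.0064 + 0.0225 + 0.0004 + 0.0784 + 0.0009 = 0.2566
B_II = 1 / 0.2566 = 3.8971
Σp_IVᵢ² = 0.02² + 0.22² + 0.07² + 0.41² + 0.02² + 0.22² + 0.04² = 0.0004 + 0.0484 + 0.0049 + 0.1681 + 0.0004 + 0.0484 + 0.0016 = 0.2722
B_IV = 1 / 0.2722 = 3.6738
Σp_IIIᵢ² = 0.05² + 0.12² + 0.16² + 0.07² + 0.30² + 0.23² + 0.07² = 0.0025 + 0.0144 + 0.0256 + 0.0049 + 0.0900 + 0.0529 + 0.0049 = 0.1952
B_III = 1 / 0.1952 = 5.1230
Σp_Iᵢ² = 0.11² + 0.11² + 0.40² + 0.09² + 0.07² + 0.13² + 0.09² = 0.0121 + 0.0121 + 0.1600 + 0.0081 + 0.0049 + 0.0169 + 0.0081 = 0.2222
B_I = 1 / 0.2222 = 4.5005
Ranking by B (broadest → narrowest): morphospecies III (5.12) > morphospecies I (4.50) > morphospecies II (3.90) > morphospecies IV (3.67)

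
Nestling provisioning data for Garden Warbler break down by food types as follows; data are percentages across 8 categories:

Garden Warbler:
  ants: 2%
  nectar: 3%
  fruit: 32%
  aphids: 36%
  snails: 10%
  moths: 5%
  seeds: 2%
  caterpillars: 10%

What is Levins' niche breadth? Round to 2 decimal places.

Convert percentages to proportions (divide by 100).
Σpᵢ² = 0.02² + 0.03² + 0.32² + 0.36² + 0.10² + 0.05² + 0.02² + 0.10² = 0.0004 + 0.0009 + 0.1024 + 0.1296 + 0.0100 + 0.0025 + 0.0004 + 0.0100 = 0.2562
B = 1 / 0.2562 = 3.9032

3.90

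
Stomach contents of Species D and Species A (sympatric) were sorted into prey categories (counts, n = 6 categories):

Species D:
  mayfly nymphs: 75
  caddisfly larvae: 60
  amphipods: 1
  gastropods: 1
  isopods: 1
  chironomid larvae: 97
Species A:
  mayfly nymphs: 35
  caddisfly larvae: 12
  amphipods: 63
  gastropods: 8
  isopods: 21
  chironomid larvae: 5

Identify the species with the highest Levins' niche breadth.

Species A

Proportions for Species D (n=235): 75/235=0.3191, 60/235=0.2553, 1/235=0.0043, 1/235=0.0043, 1/235=0.0043, 97/235=0.4128
Proportions for Species A (n=144): 35/144=0.2431, 12/144=0.0833, 63/144=0.4375, 8/144=0.0556, 21/144=0.1458, 5/144=0.0347
Σp_Dᵢ² = 0.3191² + 0.2553² + 0.0043² + 0.0043² + 0.0043² + 0.4128² = 0.101825 + 0.065178 + 0.000018 + 0.000018 + 0.000018 + 0.170404 = 0.337461
B_D = 1 / 0.337461 = 2.9633
Σp_Aᵢ² = 0.2431² + 0.0833² + 0.4375² + 0.0556² + 0.1458² + 0.0347² = 0.059098 + 0.006939 + 0.191406 + 0.003091 + 0.021258 + 0.001204 = 0.282996
B_A = 1 / 0.282996 = 3.5336
Highest B → broadest niche (most generalist): Species A (B = 3.53).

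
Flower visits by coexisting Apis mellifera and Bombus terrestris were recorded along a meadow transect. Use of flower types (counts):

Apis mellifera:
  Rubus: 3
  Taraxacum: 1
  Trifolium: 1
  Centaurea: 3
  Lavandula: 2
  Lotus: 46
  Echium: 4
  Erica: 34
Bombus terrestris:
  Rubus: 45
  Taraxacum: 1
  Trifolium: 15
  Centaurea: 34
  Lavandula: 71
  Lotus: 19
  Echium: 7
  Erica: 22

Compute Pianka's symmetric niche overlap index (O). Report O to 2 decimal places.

Proportions for Apis mellifera (n=94): 3/94=0.0319, 1/94=0.0106, 1/94=0.0106, 3/94=0.0319, 2/94=0.0213, 46/94=0.4894, 4/94=0.0426, 34/94=0.3617
Proportions for Bombus terrestris (n=214): 45/214=0.2103, 1/214=0.0047, 15/214=0.0701, 34/214=0.1589, 71/214=0.3318, 19/214=0.0888, 7/214=0.0327, 22/214=0.1028
Σ p₁ᵢp₂ᵢ = 0.006709 + 0.000050 + 0.000743 + 0.005069 + 0.007067 + 0.043459 + 0.001393 + 0.037183 = 0.101673
Σp_1ᵢ² = 0.0319² + 0.0106² + 0.0106² + 0.0319² + 0.0213² + 0.4894² + 0.0426² + 0.3617² = 0.001018 + 0.000112 + 0.000112 + 0.001018 + 0.000454 + 0.239512 + 0.001815 + 0.130827 = 0.374868
Σp_2ᵢ² = 0.2103² + 0.0047² + 0.0701² + 0.1589² + 0.3318² + 0.0888² + 0.0327² + 0.1028² = 0.044226 + 0.000022 + 0.004914 + 0.025249 + 0.110091 + 0.007885 + 0.001069 + 0.010568 = 0.204024
O = 0.101673 / √(0.374868 × 0.204024) = 0.101673 / 0.2765539 = 0.3676

0.37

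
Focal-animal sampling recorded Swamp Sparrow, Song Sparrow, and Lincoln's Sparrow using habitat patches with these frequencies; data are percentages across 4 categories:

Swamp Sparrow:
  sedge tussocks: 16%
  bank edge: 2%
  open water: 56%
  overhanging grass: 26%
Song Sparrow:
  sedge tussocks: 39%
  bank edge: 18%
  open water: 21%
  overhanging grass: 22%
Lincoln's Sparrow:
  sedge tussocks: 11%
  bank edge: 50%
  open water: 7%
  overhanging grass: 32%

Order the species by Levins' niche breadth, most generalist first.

Convert percentages to proportions (divide by 100).
Σp_Swamᵢ² = 0.16² + 0.02² + 0.56² + 0.26² = 0.0256 + 0.0004 + 0.3136 + 0.0676 = 0.4072
B_Swam = 1 / 0.4072 = 2.4558
Σp_Songᵢ² = 0.39² + 0.18² + 0.21² + 0.22² = 0.1521 + 0.0324 + 0.0441 + 0.0484 = 0.2770
B_Song = 1 / 0.2770 = 3.6101
Σp_Lincᵢ² = 0.11² + 0.50² + 0.07² + 0.32² = 0.0121 + 0.2500 + 0.0049 + 0.1024 = 0.3694
B_Linc = 1 / 0.3694 = 2.7071
Ranking by B (broadest → narrowest): Song Sparrow (3.61) > Lincoln's Sparrow (2.71) > Swamp Sparrow (2.46)

Song Sparrow > Lincoln's Sparrow > Swamp Sparrow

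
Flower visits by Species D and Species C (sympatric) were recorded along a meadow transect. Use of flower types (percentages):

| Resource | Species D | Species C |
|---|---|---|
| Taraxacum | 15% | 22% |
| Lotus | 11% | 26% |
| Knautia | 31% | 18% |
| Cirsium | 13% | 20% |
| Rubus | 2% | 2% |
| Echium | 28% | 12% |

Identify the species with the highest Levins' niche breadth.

Convert percentages to proportions (divide by 100).
Σp_Dᵢ² = 0.15² + 0.11² + 0.31² + 0.13² + 0.02² + 0.28² = 0.0225 + 0.0121 + 0.0961 + 0.0169 + 0.0004 + 0.0784 = 0.2264
B_D = 1 / 0.2264 = 4.4170
Σp_Cᵢ² = 0.22² + 0.26² + 0.18² + 0.20² + 0.02² + 0.12² = 0.0484 + 0.0676 + 0.0324 + 0.0400 + 0.0004 + 0.0144 = 0.2032
B_C = 1 / 0.2032 = 4.9213
Highest B → broadest niche (most generalist): Species C (B = 4.92).

Species C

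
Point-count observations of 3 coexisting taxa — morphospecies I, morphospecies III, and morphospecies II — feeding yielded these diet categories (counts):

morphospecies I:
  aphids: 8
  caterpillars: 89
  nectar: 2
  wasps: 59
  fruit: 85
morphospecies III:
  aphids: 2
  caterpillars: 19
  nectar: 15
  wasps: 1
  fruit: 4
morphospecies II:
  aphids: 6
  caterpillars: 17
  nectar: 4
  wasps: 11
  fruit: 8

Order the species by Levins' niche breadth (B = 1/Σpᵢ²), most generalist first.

Proportions for morphospecies I (n=243): 8/243=0.0329, 89/243=0.3663, 2/243=0.0082, 59/243=0.2428, 85/243=0.3498
Proportions for morphospecies III (n=41): 2/41=0.0488, 19/41=0.4634, 15/41=0.3659, 1/41=0.0244, 4/41=0.0976
Proportions for morphospecies II (n=46): 6/46=0.1304, 17/46=0.3696, 4/46=0.0870, 11/46=0.2391, 8/46=0.1739
Σp_Iᵢ² = 0.0329² + 0.3663² + 0.0082² + 0.2428² + 0.3498² = 0.001082 + 0.134176 + 0.000067 + 0.058952 + 0.122360 = 0.316637
B_I = 1 / 0.316637 = 3.1582
Σp_IIIᵢ² = 0.0488² + 0.4634² + 0.3659² + 0.0244² + 0.0976² = 0.002381 + 0.214740 + 0.133883 + 0.000595 + 0.009526 = 0.361125
B_III = 1 / 0.361125 = 2.7691
Σp_IIᵢ² = 0.1304² + 0.3696² + 0.0870² + 0.2391² + 0.1739² = 0.017004 + 0.136604 + 0.007569 + 0.057169 + 0.030241 = 0.248587
B_II = 1 / 0.248587 = 4.0227
Ranking by B (broadest → narrowest): morphospecies II (4.02) > morphospecies I (3.16) > morphospecies III (2.77)

morphospecies II > morphospecies I > morphospecies III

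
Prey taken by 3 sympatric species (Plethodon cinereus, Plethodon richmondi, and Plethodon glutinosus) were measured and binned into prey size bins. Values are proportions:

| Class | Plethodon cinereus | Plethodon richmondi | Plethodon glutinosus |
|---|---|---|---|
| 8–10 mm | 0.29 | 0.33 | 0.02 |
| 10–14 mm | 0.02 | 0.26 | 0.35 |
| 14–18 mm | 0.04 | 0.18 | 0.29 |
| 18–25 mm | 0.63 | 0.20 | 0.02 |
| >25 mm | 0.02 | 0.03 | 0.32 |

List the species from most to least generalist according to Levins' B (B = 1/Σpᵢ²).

Plethodon richmondi > Plethodon glutinosus > Plethodon cinereus

Σp_cineᵢ² = 0.29² + 0.02² + 0.04² + 0.63² + 0.02² = 0.0841 + 0.0004 + 0.0016 + 0.3969 + 0.0004 = 0.4834
B_cine = 1 / 0.4834 = 2.0687
Σp_richᵢ² = 0.33² + 0.26² + 0.18² + 0.20² + 0.03² = 0.1089 + 0.0676 + 0.0324 + 0.0400 + 0.0009 = 0.2498
B_rich = 1 / 0.2498 = 4.0032
Σp_glutᵢ² = 0.02² + 0.35² + 0.29² + 0.02² + 0.32² = 0.0004 + 0.1225 + 0.0841 + 0.0004 + 0.1024 = 0.3098
B_glut = 1 / 0.3098 = 3.2279
Ranking by B (broadest → narrowest): Plethodon richmondi (4.00) > Plethodon glutinosus (3.23) > Plethodon cinereus (2.07)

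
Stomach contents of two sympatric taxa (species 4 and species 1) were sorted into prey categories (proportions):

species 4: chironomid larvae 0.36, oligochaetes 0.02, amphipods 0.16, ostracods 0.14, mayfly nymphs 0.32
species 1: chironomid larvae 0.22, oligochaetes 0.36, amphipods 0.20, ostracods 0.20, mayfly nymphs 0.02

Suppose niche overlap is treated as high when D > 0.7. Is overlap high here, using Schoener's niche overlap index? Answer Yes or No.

Σ|p₁ᵢ − p₂ᵢ| = 0.14 + 0.34 + 0.04 + 0.06 + 0.30 = 0.88
D = 1 − ½ × 0.88 = 1 − 0.440 = 0.5600
D = 0.5600 < 0.7 → No.

No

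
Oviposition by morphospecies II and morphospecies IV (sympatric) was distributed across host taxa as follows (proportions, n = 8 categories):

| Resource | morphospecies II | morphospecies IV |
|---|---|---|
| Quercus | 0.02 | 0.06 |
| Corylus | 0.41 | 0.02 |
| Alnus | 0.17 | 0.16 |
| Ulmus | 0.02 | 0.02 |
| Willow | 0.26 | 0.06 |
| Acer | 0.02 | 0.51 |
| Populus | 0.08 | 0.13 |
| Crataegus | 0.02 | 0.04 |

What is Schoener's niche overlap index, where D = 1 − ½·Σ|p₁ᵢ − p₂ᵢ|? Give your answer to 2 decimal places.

Σ|p₁ᵢ − p₂ᵢ| = 0.04 + 0.39 + 0.01 + 0.00 + 0.20 + 0.49 + 0.05 + 0.02 = 1.20
D = 1 − ½ × 1.20 = 1 − 0.600 = 0.4000

0.40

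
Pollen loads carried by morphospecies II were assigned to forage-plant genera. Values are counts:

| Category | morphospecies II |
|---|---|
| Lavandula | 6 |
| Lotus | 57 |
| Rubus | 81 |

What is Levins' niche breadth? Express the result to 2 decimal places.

2.11

Proportions for morphospecies II (n=144): 6/144=0.0417, 57/144=0.3958, 81/144=0.5625
Σpᵢ² = 0.0417² + 0.3958² + 0.5625² = 0.001739 + 0.156658 + 0.316406 = 0.474803
B = 1 / 0.474803 = 2.1061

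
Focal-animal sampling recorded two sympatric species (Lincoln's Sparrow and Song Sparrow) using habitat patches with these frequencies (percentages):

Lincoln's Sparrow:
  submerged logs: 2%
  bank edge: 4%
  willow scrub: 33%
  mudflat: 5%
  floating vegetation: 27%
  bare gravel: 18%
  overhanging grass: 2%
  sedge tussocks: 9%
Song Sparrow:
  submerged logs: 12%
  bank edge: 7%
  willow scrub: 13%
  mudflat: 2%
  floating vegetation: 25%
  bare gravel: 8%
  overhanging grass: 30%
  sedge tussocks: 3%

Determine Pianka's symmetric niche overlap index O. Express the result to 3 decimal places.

0.661

Convert percentages to proportions (divide by 100).
Σ p₁ᵢp₂ᵢ = 0.0024 + 0.0028 + 0.0429 + 0.0010 + 0.0675 + 0.0144 + 0.0060 + 0.0027 = 0.1397
Σp_1ᵢ² = 0.02² + 0.04² + 0.33² + 0.05² + 0.27² + 0.18² + 0.02² + 0.09² = 0.0004 + 0.0016 + 0.1089 + 0.0025 + 0.0729 + 0.0324 + 0.0004 + 0.0081 = 0.2272
Σp_2ᵢ² = 0.12² + 0.07² + 0.13² + 0.02² + 0.25² + 0.08² + 0.30² + 0.03² = 0.0144 + 0.0049 + 0.0169 + 0.0004 + 0.0625 + 0.0064 + 0.0900 + 0.0009 = 0.1964
O = 0.1397 / √(0.2272 × 0.1964) = 0.1397 / 0.211239 = 0.66134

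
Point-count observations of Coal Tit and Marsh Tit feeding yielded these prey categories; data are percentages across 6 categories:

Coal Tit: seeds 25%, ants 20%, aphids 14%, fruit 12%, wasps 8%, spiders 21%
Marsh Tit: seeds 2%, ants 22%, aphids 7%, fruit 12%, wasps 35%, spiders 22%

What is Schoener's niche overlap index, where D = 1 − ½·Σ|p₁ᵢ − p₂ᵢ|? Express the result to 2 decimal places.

0.70

Convert percentages to proportions (divide by 100).
Σ|p₁ᵢ − p₂ᵢ| = 0.23 + 0.02 + 0.07 + 0.00 + 0.27 + 0.01 = 0.60
D = 1 − ½ × 0.60 = 1 − 0.300 = 0.7000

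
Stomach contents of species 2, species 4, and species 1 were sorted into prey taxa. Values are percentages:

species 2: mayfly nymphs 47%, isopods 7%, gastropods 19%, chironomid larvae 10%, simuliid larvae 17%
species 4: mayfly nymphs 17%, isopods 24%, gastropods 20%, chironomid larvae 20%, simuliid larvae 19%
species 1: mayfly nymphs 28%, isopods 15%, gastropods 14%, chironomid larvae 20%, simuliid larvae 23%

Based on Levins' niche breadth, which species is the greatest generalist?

species 4

Convert percentages to proportions (divide by 100).
Σp_2ᵢ² = 0.47² + 0.07² + 0.19² + 0.10² + 0.17² = 0.2209 + 0.0049 + 0.0361 + 0.0100 + 0.0289 = 0.3008
B_2 = 1 / 0.3008 = 3.3245
Σp_4ᵢ² = 0.17² + 0.24² + 0.20² + 0.20² + 0.19² = 0.0289 + 0.0576 + 0.0400 + 0.0400 + 0.0361 = 0.2026
B_4 = 1 / 0.2026 = 4.9358
Σp_1ᵢ² = 0.28² + 0.15² + 0.14² + 0.20² + 0.23² = 0.0784 + 0.0225 + 0.0196 + 0.0400 + 0.0529 = 0.2134
B_1 = 1 / 0.2134 = 4.6860
Highest B → broadest niche (most generalist): species 4 (B = 4.94).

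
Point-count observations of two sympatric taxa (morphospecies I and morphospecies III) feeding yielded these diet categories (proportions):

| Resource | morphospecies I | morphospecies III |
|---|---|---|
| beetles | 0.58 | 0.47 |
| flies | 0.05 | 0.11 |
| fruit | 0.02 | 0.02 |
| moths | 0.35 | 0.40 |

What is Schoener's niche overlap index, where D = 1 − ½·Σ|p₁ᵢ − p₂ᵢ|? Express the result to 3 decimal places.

0.890

Σ|p₁ᵢ − p₂ᵢ| = 0.11 + 0.06 + 0.00 + 0.05 = 0.22
D = 1 − ½ × 0.22 = 1 − 0.110 = 0.89000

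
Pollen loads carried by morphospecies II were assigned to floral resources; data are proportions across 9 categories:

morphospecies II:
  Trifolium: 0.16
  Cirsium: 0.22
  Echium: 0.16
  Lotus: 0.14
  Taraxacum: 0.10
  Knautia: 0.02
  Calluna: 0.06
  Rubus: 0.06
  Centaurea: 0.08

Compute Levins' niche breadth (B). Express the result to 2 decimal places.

6.98

Σpᵢ² = 0.16² + 0.22² + 0.16² + 0.14² + 0.10² + 0.02² + 0.06² + 0.06² + 0.08² = 0.0256 + 0.0484 + 0.0256 + 0.0196 + 0.0100 + 0.0004 + 0.0036 + 0.0036 + 0.0064 = 0.1432
B = 1 / 0.1432 = 6.9832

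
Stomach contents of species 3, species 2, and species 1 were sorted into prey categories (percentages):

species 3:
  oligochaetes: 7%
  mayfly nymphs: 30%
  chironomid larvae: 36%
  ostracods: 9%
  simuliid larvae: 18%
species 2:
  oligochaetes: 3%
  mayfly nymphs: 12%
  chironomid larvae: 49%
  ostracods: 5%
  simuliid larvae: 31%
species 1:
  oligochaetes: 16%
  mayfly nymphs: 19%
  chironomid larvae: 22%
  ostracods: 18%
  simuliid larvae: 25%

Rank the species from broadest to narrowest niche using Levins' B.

species 1 > species 3 > species 2

Convert percentages to proportions (divide by 100).
Σp_3ᵢ² = 0.07² + 0.30² + 0.36² + 0.09² + 0.18² = 0.0049 + 0.0900 + 0.1296 + 0.0081 + 0.0324 = 0.2650
B_3 = 1 / 0.2650 = 3.7736
Σp_2ᵢ² = 0.03² + 0.12² + 0.49² + 0.05² + 0.31² = 0.0009 + 0.0144 + 0.2401 + 0.0025 + 0.0961 = 0.3540
B_2 = 1 / 0.3540 = 2.8249
Σp_1ᵢ² = 0.16² + 0.19² + 0.22² + 0.18² + 0.25² = 0.0256 + 0.0361 + 0.0484 + 0.0324 + 0.0625 = 0.2050
B_1 = 1 / 0.2050 = 4.8780
Ranking by B (broadest → narrowest): species 1 (4.88) > species 3 (3.77) > species 2 (2.82)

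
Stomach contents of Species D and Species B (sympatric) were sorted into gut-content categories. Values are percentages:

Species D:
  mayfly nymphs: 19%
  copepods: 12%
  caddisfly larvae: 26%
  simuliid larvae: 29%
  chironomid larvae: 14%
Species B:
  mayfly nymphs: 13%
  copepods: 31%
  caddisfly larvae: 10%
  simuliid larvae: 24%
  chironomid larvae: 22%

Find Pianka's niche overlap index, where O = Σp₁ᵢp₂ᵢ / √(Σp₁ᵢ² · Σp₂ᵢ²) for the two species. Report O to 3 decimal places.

0.836

Convert percentages to proportions (divide by 100).
Σ p₁ᵢp₂ᵢ = 0.0247 + 0.0372 + 0.0260 + 0.0696 + 0.0308 = 0.1883
Σp_1ᵢ² = 0.19² + 0.12² + 0.26² + 0.29² + 0.14² = 0.0361 + 0.0144 + 0.0676 + 0.0841 + 0.0196 = 0.2218
Σp_2ᵢ² = 0.13² + 0.31² + 0.10² + 0.24² + 0.22² = 0.0169 + 0.0961 + 0.0100 + 0.0576 + 0.0484 = 0.2290
O = 0.1883 / √(0.2218 × 0.2290) = 0.1883 / 0.225371 = 0.83551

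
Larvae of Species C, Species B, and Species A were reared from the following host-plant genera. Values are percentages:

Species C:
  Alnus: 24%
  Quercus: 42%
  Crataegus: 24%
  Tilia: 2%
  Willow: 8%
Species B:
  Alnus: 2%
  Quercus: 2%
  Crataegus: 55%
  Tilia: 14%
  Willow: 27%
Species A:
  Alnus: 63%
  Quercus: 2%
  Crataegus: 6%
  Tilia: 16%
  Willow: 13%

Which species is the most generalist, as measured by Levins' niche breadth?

Species C

Convert percentages to proportions (divide by 100).
Σp_Cᵢ² = 0.24² + 0.42² + 0.24² + 0.02² + 0.08² = 0.0576 + 0.1764 + 0.0576 + 0.0004 + 0.0064 = 0.2984
B_C = 1 / 0.2984 = 3.3512
Σp_Bᵢ² = 0.02² + 0.02² + 0.55² + 0.14² + 0.27² = 0.0004 + 0.0004 + 0.3025 + 0.0196 + 0.0729 = 0.3958
B_B = 1 / 0.3958 = 2.5265
Σp_Aᵢ² = 0.63² + 0.02² + 0.06² + 0.16² + 0.13² = 0.3969 + 0.0004 + 0.0036 + 0.0256 + 0.0169 = 0.4434
B_A = 1 / 0.4434 = 2.2553
Highest B → broadest niche (most generalist): Species C (B = 3.35).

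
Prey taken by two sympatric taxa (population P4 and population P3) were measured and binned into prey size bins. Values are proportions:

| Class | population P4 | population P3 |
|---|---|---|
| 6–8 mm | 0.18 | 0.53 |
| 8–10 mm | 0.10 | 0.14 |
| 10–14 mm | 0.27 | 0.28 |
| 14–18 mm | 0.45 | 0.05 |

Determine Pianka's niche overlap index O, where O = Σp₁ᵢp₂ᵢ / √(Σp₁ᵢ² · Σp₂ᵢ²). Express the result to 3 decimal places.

0.596

Σ p₁ᵢp₂ᵢ = 0.0954 + 0.0140 + 0.0756 + 0.0225 = 0.2075
Σp_1ᵢ² = 0.18² + 0.10² + 0.27² + 0.45² = 0.0324 + 0.0100 + 0.0729 + 0.2025 = 0.3178
Σp_2ᵢ² = 0.53² + 0.14² + 0.28² + 0.05² = 0.2809 + 0.0196 + 0.0784 + 0.0025 = 0.3814
O = 0.2075 / √(0.3178 × 0.3814) = 0.2075 / 0.348151 = 0.59601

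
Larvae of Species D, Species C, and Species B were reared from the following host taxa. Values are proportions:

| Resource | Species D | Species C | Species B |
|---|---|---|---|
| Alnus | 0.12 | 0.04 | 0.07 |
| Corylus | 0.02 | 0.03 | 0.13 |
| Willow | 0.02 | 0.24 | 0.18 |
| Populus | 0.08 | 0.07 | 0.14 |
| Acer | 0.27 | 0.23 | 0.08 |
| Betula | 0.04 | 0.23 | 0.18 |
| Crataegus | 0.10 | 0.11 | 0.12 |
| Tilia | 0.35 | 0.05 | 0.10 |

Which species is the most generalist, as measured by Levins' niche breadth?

Σp_Dᵢ² = 0.12² + 0.02² + 0.02² + 0.08² + 0.27² + 0.04² + 0.10² + 0.35² = 0.0144 + 0.0004 + 0.0004 + 0.0064 + 0.0729 + 0.0016 + 0.0100 + 0.1225 = 0.2286
B_D = 1 / 0.2286 = 4.3745
Σp_Cᵢ² = 0.04² + 0.03² + 0.24² + 0.07² + 0.23² + 0.23² + 0.11² + 0.05² = 0.0016 + 0.0009 + 0.0576 + 0.0049 + 0.0529 + 0.0529 + 0.0121 + 0.0025 = 0.1854
B_C = 1 / 0.1854 = 5.3937
Σp_Bᵢ² = 0.07² + 0.13² + 0.18² + 0.14² + 0.08² + 0.18² + 0.12² + 0.10² = 0.0049 + 0.0169 + 0.0324 + 0.0196 + 0.0064 + 0.0324 + 0.0144 + 0.0100 = 0.1370
B_B = 1 / 0.1370 = 7.2993
Highest B → broadest niche (most generalist): Species B (B = 7.30).

Species B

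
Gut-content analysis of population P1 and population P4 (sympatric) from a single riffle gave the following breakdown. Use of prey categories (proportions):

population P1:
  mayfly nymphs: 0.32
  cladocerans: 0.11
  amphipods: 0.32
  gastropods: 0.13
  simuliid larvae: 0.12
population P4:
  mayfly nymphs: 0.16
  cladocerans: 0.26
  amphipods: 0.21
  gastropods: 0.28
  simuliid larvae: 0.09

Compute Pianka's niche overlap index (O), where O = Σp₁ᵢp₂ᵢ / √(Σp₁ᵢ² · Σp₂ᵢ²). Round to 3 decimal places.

Σ p₁ᵢp₂ᵢ = 0.0512 + 0.0286 + 0.0672 + 0.0364 + 0.0108 = 0.1942
Σp_1ᵢ² = 0.32² + 0.11² + 0.32² + 0.13² + 0.12² = 0.1024 + 0.0121 + 0.1024 + 0.0169 + 0.0144 = 0.2482
Σp_2ᵢ² = 0.16² + 0.26² + 0.21² + 0.28² + 0.09² = 0.0256 + 0.0676 + 0.0441 + 0.0784 + 0.0081 = 0.2238
O = 0.1942 / √(0.2482 × 0.2238) = 0.1942 / 0.235684 = 0.82398

0.824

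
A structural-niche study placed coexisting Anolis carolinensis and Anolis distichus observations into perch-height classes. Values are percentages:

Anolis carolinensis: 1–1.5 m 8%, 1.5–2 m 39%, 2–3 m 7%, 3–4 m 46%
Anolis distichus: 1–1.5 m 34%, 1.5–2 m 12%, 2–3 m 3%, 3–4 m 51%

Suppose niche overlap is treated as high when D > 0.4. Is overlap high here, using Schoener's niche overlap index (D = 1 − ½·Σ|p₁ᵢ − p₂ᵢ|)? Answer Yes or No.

Yes

Convert percentages to proportions (divide by 100).
Σ|p₁ᵢ − p₂ᵢ| = 0.26 + 0.27 + 0.04 + 0.05 = 0.62
D = 1 − ½ × 0.62 = 1 − 0.310 = 0.6900
D = 0.6900 > 0.4 → Yes.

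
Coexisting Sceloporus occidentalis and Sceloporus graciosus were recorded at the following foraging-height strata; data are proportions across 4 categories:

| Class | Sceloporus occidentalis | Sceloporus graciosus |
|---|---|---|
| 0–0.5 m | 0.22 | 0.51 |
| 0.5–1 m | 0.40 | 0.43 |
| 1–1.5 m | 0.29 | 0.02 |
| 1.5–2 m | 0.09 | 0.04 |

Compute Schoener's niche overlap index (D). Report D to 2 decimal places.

Σ|p₁ᵢ − p₂ᵢ| = 0.29 + 0.03 + 0.27 + 0.05 = 0.64
D = 1 − ½ × 0.64 = 1 − 0.320 = 0.6800

0.68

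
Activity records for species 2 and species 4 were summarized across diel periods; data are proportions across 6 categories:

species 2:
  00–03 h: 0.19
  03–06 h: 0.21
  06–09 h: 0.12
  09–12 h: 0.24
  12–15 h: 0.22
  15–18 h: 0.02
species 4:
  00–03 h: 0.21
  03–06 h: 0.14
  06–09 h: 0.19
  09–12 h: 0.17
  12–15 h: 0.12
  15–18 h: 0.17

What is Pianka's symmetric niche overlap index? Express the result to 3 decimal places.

0.875

Σ p₁ᵢp₂ᵢ = 0.0399 + 0.0294 + 0.0228 + 0.0408 + 0.0264 + 0.0034 = 0.1627
Σp_1ᵢ² = 0.19² + 0.21² + 0.12² + 0.24² + 0.22² + 0.02² = 0.0361 + 0.0441 + 0.0144 + 0.0576 + 0.0484 + 0.0004 = 0.2010
Σp_2ᵢ² = 0.21² + 0.14² + 0.19² + 0.17² + 0.12² + 0.17² = 0.0441 + 0.0196 + 0.0361 + 0.0289 + 0.0144 + 0.0289 = 0.1720
O = 0.1627 / √(0.2010 × 0.1720) = 0.1627 / 0.185935 = 0.87504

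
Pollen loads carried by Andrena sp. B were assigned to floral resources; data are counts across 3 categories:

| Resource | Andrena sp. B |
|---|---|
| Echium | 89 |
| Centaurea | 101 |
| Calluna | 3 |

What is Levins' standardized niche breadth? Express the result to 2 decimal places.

Proportions for Andrena sp. B (n=193): 89/193=0.4611, 101/193=0.5233, 3/193=0.0155
Σpᵢ² = 0.4611² + 0.5233² + 0.0155² = 0.212613 + 0.273843 + 0.000240 = 0.486696
B = 1 / 0.486696 = 2.0547
Bₛ = (B − 1)/(n − 1) = (2.0547 − 1)/(3 − 1) = 1.0547/2 = 0.5274

0.53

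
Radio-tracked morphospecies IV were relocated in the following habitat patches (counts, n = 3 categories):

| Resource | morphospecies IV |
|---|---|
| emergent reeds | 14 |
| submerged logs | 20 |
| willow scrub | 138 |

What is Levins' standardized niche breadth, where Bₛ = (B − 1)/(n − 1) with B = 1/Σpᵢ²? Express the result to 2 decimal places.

0.25

Proportions for morphospecies IV (n=172): 14/172=0.0814, 20/172=0.1163, 138/172=0.8023
Σpᵢ² = 0.0814² + 0.1163² + 0.8023² = 0.006626 + 0.013526 + 0.643685 = 0.663837
B = 1 / 0.663837 = 1.5064
Bₛ = (B − 1)/(n − 1) = (1.5064 − 1)/(3 − 1) = 0.5064/2 = 0.2532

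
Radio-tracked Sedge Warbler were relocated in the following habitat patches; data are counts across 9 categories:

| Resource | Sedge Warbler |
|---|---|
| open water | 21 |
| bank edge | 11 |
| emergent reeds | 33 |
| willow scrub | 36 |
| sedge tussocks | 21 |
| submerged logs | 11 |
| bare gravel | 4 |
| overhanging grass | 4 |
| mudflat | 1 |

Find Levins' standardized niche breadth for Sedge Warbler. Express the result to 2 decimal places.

0.59

Proportions for Sedge Warbler (n=142): 21/142=0.1479, 11/142=0.0775, 33/142=0.2324, 36/142=0.2535, 21/142=0.1479, 11/142=0.0775, 4/142=0.0282, 4/142=0.0282, 1/142=0.0070
Σpᵢ² = 0.1479² + 0.0775² + 0.2324² + 0.2535² + 0.1479² + 0.0775² + 0.0282² + 0.0282² + 0.0070² = 0.021874 + 0.006006 + 0.054010 + 0.064262 + 0.021874 + 0.006006 + 0.000795 + 0.000795 + 0.000049 = 0.175671
B = 1 / 0.175671 = 5.6925
Bₛ = (B − 1)/(n − 1) = (5.6925 − 1)/(9 − 1) = 4.6925/8 = 0.5866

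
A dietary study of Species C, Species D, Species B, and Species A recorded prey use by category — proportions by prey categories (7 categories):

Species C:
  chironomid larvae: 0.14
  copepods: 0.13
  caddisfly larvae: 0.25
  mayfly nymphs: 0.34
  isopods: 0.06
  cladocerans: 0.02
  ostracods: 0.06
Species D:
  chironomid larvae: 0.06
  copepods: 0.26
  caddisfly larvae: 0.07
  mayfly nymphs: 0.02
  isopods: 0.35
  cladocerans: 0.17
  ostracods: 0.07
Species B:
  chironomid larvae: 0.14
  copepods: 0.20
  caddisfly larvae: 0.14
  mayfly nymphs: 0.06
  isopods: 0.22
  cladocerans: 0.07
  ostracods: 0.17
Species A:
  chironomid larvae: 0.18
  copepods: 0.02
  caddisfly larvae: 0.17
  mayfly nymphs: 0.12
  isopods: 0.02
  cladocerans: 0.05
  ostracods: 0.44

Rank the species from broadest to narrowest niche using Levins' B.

Σp_Cᵢ² = 0.14² + 0.13² + 0.25² + 0.34² + 0.06² + 0.02² + 0.06² = 0.0196 + 0.0169 + 0.0625 + 0.1156 + 0.0036 + 0.0004 + 0.0036 = 0.2222
B_C = 1 / 0.2222 = 4.5005
Σp_Dᵢ² = 0.06² + 0.26² + 0.07² + 0.02² + 0.35² + 0.17² + 0.07² = 0.0036 + 0.0676 + 0.0049 + 0.0004 + 0.1225 + 0.0289 + 0.0049 = 0.2328
B_D = 1 / 0.2328 = 4.2955
Σp_Bᵢ² = 0.14² + 0.20² + 0.14² + 0.06² + 0.22² + 0.07² + 0.17² = 0.0196 + 0.0400 + 0.0196 + 0.0036 + 0.0484 + 0.0049 + 0.0289 = 0.1650
B_B = 1 / 0.1650 = 6.0606
Σp_Aᵢ² = 0.18² + 0.02² + 0.17² + 0.12² + 0.02² + 0.05² + 0.44² = 0.0324 + 0.0004 + 0.0289 + 0.0144 + 0.0004 + 0.0025 + 0.1936 = 0.2726
B_A = 1 / 0.2726 = 3.6684
Ranking by B (broadest → narrowest): Species B (6.06) > Species C (4.50) > Species D (4.30) > Species A (3.67)

Species B > Species C > Species D > Species A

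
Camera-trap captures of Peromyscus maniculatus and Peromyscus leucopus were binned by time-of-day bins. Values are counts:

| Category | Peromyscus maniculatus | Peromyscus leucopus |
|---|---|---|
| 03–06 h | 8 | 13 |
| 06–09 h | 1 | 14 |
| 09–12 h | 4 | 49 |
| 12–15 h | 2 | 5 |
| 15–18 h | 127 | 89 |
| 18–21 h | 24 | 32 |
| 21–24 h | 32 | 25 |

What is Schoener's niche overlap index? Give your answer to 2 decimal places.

Proportions for Peromyscus maniculatus (n=198): 8/198=0.0404, 1/198=0.0051, 4/198=0.0202, 2/198=0.0101, 127/198=0.6414, 24/198=0.1212, 32/198=0.1616
Proportions for Peromyscus leucopus (n=227): 13/227=0.0573, 14/227=0.0617, 49/227=0.2159, 5/227=0.0220, 89/227=0.3921, 32/227=0.1410, 25/227=0.1101
Σ|p₁ᵢ − p₂ᵢ| = 0.0169 + 0.0566 + 0.1957 + 0.0119 + 0.2493 + 0.0198 + 0.0515 = 0.6017
D = 1 − ½ × 0.6017 = 1 − 0.30085 = 0.69915

0.70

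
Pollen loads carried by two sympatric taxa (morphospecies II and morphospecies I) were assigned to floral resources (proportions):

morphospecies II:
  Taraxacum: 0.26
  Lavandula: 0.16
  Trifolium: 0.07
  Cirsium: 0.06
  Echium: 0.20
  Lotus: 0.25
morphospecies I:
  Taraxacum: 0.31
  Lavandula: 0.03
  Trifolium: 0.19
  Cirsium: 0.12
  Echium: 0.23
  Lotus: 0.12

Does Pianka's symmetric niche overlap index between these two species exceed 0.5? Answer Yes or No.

Yes

Σ p₁ᵢp₂ᵢ = 0.0806 + 0.0048 + 0.0133 + 0.0072 + 0.0460 + 0.0300 = 0.1819
Σp_1ᵢ² = 0.26² + 0.16² + 0.07² + 0.06² + 0.20² + 0.25² = 0.0676 + 0.0256 + 0.0049 + 0.0036 + 0.0400 + 0.0625 = 0.2042
Σp_2ᵢ² = 0.31² + 0.03² + 0.19² + 0.12² + 0.23² + 0.12² = 0.0961 + 0.0009 + 0.0361 + 0.0144 + 0.0529 + 0.0144 = 0.2148
O = 0.1819 / √(0.2042 × 0.2148) = 0.1819 / 0.20943 = 0.8685
O = 0.8685 > 0.5 → Yes.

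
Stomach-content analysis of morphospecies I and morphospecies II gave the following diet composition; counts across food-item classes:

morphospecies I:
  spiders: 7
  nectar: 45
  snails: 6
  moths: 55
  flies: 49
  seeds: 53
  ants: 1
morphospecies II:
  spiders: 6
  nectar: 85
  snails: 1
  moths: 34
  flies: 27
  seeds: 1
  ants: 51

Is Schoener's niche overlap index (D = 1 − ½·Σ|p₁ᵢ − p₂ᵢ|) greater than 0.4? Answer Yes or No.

Yes

Proportions for morphospecies I (n=216): 7/216=0.0324, 45/216=0.2083, 6/216=0.0278, 55/216=0.2546, 49/216=0.2269, 53/216=0.2454, 1/216=0.0046
Proportions for morphospecies II (n=205): 6/205=0.0293, 85/205=0.4146, 1/205=0.0049, 34/205=0.1659, 27/205=0.1317, 1/205=0.0049, 51/205=0.2488
Σ|p₁ᵢ − p₂ᵢ| = 0.0031 + 0.2063 + 0.0229 + 0.0887 + 0.0952 + 0.2405 + 0.2442 = 0.9009
D = 1 − ½ × 0.9009 = 1 − 0.45045 = 0.54955
D = 0.54955 > 0.4 → Yes.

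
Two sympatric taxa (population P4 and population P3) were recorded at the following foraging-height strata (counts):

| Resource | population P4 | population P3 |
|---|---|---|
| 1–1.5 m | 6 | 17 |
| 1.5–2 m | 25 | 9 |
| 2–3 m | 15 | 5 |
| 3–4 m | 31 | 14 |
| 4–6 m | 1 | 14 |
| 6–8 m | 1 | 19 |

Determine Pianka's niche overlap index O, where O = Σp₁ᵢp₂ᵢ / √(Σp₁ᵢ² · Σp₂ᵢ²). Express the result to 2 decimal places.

Proportions for population P4 (n=79): 6/79=0.0759, 25/79=0.3165, 15/79=0.1899, 31/79=0.3924, 1/79=0.0127, 1/79=0.0127
Proportions for population P3 (n=78): 17/78=0.2179, 9/78=0.1154, 5/78=0.0641, 14/78=0.1795, 14/78=0.1795, 19/78=0.2436
Σ p₁ᵢp₂ᵢ = 0.016539 + 0.036524 + 0.012173 + 0.070436 + 0.002280 + 0.003094 = 0.141046
Σp_1ᵢ² = 0.0759² + 0.3165² + 0.1899² + 0.3924² + 0.0127² + 0.0127² = 0.005761 + 0.100172 + 0.036062 + 0.153978 + 0.000161 + 0.000161 = 0.296295
Σp_2ᵢ² = 0.2179² + 0.1154² + 0.0641² + 0.1795² + 0.1795² + 0.2436² = 0.047480 + 0.013317 + 0.004109 + 0.032220 + 0.032220 + 0.059341 = 0.188687
O = 0.141046 / √(0.296295 × 0.188687) = 0.141046 / 0.2364466 = 0.5965

0.60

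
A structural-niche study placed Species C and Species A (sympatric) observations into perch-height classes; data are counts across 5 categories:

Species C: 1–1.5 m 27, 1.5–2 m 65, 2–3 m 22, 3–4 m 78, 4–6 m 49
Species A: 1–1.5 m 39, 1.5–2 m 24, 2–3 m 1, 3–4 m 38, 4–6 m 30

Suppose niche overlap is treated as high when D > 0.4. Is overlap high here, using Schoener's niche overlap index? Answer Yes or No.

Yes

Proportions for Species C (n=241): 27/241=0.1120, 65/241=0.2697, 22/241=0.0913, 78/241=0.3237, 49/241=0.2033
Proportions for Species A (n=132): 39/132=0.2955, 24/132=0.1818, 1/132=0.0076, 38/132=0.2879, 30/132=0.2273
Σ|p₁ᵢ − p₂ᵢ| = 0.1835 + 0.0879 + 0.0837 + 0.0358 + 0.0240 = 0.4149
D = 1 − ½ × 0.4149 = 1 − 0.20745 = 0.79255
D = 0.79255 > 0.4 → Yes.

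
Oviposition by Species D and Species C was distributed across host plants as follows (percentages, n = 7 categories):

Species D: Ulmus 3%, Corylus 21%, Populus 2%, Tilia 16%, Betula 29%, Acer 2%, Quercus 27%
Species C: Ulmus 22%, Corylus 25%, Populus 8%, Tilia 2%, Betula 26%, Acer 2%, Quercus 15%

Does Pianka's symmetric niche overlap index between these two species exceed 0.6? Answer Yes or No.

Convert percentages to proportions (divide by 100).
Σ p₁ᵢp₂ᵢ = 0.0066 + 0.0525 + 0.0016 + 0.0032 + 0.0754 + 0.0004 + 0.0405 = 0.1802
Σp_1ᵢ² = 0.03² + 0.21² + 0.02² + 0.16² + 0.29² + 0.02² + 0.27² = 0.0009 + 0.0441 + 0.0004 + 0.0256 + 0.0841 + 0.0004 + 0.0729 = 0.2284
Σp_2ᵢ² = 0.22² + 0.25² + 0.08² + 0.02² + 0.26² + 0.02² + 0.15² = 0.0484 + 0.0625 + 0.0064 + 0.0004 + 0.0676 + 0.0004 + 0.0225 = 0.2082
O = 0.1802 / √(0.2284 × 0.2082) = 0.1802 / 0.21807 = 0.8263
O = 0.8263 > 0.6 → Yes.

Yes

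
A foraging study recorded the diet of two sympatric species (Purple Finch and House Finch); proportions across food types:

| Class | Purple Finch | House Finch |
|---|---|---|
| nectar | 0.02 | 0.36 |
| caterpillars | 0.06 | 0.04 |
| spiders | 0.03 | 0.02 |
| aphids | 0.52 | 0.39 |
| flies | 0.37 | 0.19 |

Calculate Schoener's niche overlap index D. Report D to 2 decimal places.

0.66

Σ|p₁ᵢ − p₂ᵢ| = 0.34 + 0.02 + 0.01 + 0.13 + 0.18 = 0.68
D = 1 − ½ × 0.68 = 1 − 0.340 = 0.6600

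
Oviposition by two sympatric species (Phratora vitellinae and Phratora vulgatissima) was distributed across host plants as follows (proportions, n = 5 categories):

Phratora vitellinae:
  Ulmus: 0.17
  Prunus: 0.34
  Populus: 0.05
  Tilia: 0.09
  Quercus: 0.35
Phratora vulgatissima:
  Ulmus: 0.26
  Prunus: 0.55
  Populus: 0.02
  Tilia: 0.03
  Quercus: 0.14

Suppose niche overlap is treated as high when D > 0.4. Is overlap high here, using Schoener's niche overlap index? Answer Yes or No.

Σ|p₁ᵢ − p₂ᵢ| = 0.09 + 0.21 + 0.03 + 0.06 + 0.21 = 0.60
D = 1 − ½ × 0.60 = 1 − 0.300 = 0.7000
D = 0.7000 > 0.4 → Yes.

Yes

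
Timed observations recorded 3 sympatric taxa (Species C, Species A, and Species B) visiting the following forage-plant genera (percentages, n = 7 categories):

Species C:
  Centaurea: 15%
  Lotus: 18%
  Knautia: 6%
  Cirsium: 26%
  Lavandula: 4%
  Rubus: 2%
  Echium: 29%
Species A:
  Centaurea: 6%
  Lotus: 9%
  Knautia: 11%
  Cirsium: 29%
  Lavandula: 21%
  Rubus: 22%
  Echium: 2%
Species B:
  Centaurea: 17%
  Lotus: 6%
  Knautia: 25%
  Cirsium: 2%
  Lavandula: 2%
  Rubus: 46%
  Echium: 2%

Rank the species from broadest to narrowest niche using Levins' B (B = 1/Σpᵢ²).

Convert percentages to proportions (divide by 100).
Σp_Cᵢ² = 0.15² + 0.18² + 0.06² + 0.26² + 0.04² + 0.02² + 0.29² = 0.0225 + 0.0324 + 0.0036 + 0.0676 + 0.0016 + 0.0004 + 0.0841 = 0.2122
B_C = 1 / 0.2122 = 4.7125
Σp_Aᵢ² = 0.06² + 0.09² + 0.11² + 0.29² + 0.21² + 0.22² + 0.02² = 0.0036 + 0.0081 + 0.0121 + 0.0841 + 0.0441 + 0.0484 + 0.0004 = 0.2008
B_A = 1 / 0.2008 = 4.9801
Σp_Bᵢ² = 0.17² + 0.06² + 0.25² + 0.02² + 0.02² + 0.46² + 0.02² = 0.0289 + 0.0036 + 0.0625 + 0.0004 + 0.0004 + 0.2116 + 0.0004 = 0.3078
B_B = 1 / 0.3078 = 3.2489
Ranking by B (broadest → narrowest): Species A (4.98) > Species C (4.71) > Species B (3.25)

Species A > Species C > Species B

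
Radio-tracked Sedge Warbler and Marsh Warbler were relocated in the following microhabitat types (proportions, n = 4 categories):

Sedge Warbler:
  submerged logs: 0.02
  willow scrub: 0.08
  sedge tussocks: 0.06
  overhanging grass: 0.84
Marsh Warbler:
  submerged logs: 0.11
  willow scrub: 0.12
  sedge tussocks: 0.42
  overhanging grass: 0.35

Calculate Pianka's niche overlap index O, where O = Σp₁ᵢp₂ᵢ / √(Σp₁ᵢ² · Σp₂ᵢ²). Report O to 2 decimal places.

0.69

Σ p₁ᵢp₂ᵢ = 0.0022 + 0.0096 + 0.0252 + 0.2940 = 0.3310
Σp_1ᵢ² = 0.02² + 0.08² + 0.06² + 0.84² = 0.0004 + 0.0064 + 0.0036 + 0.7056 = 0.7160
Σp_2ᵢ² = 0.11² + 0.12² + 0.42² + 0.35² = 0.0121 + 0.0144 + 0.1764 + 0.1225 = 0.3254
O = 0.3310 / √(0.7160 × 0.3254) = 0.3310 / 0.48269 = 0.6857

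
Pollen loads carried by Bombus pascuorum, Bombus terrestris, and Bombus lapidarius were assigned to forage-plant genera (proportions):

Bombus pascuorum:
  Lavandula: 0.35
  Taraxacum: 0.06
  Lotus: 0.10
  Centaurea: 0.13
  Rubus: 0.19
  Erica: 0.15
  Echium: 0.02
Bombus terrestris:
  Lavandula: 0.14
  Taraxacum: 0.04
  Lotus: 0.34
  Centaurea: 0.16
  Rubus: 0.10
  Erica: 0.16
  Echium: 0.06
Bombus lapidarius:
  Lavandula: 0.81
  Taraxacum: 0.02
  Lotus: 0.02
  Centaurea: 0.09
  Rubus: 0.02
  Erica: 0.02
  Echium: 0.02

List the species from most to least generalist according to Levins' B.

Σp_pascᵢ² = 0.35² + 0.06² + 0.10² + 0.13² + 0.19² + 0.15² + 0.02² = 0.1225 + 0.0036 + 0.0100 + 0.0169 + 0.0361 + 0.0225 + 0.0004 = 0.2120
B_pasc = 1 / 0.2120 = 4.7170
Σp_terrᵢ² = 0.14² + 0.04² + 0.34² + 0.16² + 0.10² + 0.16² + 0.06² = 0.0196 + 0.0016 + 0.1156 + 0.0256 + 0.0100 + 0.0256 + 0.0036 = 0.2016
B_terr = 1 / 0.2016 = 4.9603
Σp_lapiᵢ² = 0.81² + 0.02² + 0.02² + 0.09² + 0.02² + 0.02² + 0.02² = 0.6561 + 0.0004 + 0.0004 + 0.0081 + 0.0004 + 0.0004 + 0.0004 = 0.6662
B_lapi = 1 / 0.6662 = 1.5011
Ranking by B (broadest → narrowest): Bombus terrestris (4.96) > Bombus pascuorum (4.72) > Bombus lapidarius (1.50)

Bombus terrestris > Bombus pascuorum > Bombus lapidarius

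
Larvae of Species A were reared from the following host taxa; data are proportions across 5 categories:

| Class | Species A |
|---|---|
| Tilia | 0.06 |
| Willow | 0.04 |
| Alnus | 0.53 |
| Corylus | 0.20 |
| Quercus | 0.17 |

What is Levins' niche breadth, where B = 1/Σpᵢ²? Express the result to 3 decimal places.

Σpᵢ² = 0.06² + 0.04² + 0.53² + 0.20² + 0.17² = 0.0036 + 0.0016 + 0.2809 + 0.0400 + 0.0289 = 0.3550
B = 1 / 0.3550 = 2.81690

2.817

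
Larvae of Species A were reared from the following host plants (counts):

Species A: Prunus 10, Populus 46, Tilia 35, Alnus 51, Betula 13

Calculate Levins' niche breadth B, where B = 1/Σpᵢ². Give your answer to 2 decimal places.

3.87

Proportions for Species A (n=155): 10/155=0.0645, 46/155=0.2968, 35/155=0.2258, 51/155=0.3290, 13/155=0.0839
Σpᵢ² = 0.0645² + 0.2968² + 0.2258² + 0.3290² + 0.0839² = 0.004160 + 0.088090 + 0.050986 + 0.108241 + 0.007039 = 0.258516
B = 1 / 0.258516 = 3.8682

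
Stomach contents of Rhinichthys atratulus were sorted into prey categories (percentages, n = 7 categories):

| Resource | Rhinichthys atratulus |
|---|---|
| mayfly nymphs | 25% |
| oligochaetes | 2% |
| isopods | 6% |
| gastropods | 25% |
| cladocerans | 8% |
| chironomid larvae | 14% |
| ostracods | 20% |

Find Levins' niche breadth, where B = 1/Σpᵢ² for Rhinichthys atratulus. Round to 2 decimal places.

5.13

Convert percentages to proportions (divide by 100).
Σpᵢ² = 0.25² + 0.02² + 0.06² + 0.25² + 0.08² + 0.14² + 0.20² = 0.0625 + 0.0004 + 0.0036 + 0.0625 + 0.0064 + 0.0196 + 0.0400 = 0.1950
B = 1 / 0.1950 = 5.1282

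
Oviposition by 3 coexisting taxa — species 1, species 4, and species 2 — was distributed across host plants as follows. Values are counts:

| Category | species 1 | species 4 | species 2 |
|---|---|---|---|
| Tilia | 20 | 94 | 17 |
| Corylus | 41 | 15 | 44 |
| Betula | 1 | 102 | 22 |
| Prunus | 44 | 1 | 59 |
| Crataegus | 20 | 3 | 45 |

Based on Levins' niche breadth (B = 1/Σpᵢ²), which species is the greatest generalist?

species 2

Proportions for species 1 (n=126): 20/126=0.1587, 41/126=0.3254, 1/126=0.0079, 44/126=0.3492, 20/126=0.1587
Proportions for species 4 (n=215): 94/215=0.4372, 15/215=0.0698, 102/215=0.4744, 1/215=0.0047, 3/215=0.0140
Proportions for species 2 (n=187): 17/187=0.0909, 44/187=0.2353, 22/187=0.1176, 59/187=0.3155, 45/187=0.2406
Σp_1ᵢ² = 0.1587² + 0.3254² + 0.0079² + 0.3492² + 0.1587² = 0.025186 + 0.105885 + 0.000062 + 0.121941 + 0.025186 = 0.278260
B_1 = 1 / 0.278260 = 3.5938
Σp_4ᵢ² = 0.4372² + 0.0698² + 0.4744² + 0.0047² + 0.0140² = 0.191144 + 0.004872 + 0.225055 + 0.000022 + 0.000196 = 0.421289
B_4 = 1 / 0.421289 = 2.3737
Σp_2ᵢ² = 0.0909² + 0.2353² + 0.1176² + 0.3155² + 0.2406² = 0.008263 + 0.055366 + 0.013830 + 0.099540 + 0.057888 = 0.234887
B_2 = 1 / 0.234887 = 4.2574
Highest B → broadest niche (most generalist): species 2 (B = 4.26).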